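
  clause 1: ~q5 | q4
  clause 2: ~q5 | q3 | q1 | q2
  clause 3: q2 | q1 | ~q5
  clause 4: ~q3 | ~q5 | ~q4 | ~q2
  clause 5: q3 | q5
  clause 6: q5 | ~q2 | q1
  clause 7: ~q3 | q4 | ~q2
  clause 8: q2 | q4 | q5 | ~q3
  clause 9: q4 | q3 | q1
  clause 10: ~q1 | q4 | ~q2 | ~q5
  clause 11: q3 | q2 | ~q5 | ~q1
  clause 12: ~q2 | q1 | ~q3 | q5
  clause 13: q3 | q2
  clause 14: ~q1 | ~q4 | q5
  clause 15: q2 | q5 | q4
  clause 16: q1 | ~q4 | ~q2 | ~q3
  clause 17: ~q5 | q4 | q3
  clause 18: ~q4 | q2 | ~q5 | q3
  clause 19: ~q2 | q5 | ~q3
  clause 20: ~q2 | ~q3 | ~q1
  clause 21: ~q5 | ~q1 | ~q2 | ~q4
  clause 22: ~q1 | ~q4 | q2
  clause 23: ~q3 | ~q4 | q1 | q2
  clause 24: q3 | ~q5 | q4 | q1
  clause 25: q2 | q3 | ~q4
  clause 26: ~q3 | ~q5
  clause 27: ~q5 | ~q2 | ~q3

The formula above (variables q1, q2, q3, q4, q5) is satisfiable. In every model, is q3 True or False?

Suppose q3 = 1.
(~q5) alone gives q5 = 0.
(~q2) alone gives q2 = 0.
(q4) alone gives q4 = 1.
(~q1) alone gives q1 = 0.
Now (q1) is unsatisfied and unit — conflict.
So every satisfying assignment has q3 = False.

False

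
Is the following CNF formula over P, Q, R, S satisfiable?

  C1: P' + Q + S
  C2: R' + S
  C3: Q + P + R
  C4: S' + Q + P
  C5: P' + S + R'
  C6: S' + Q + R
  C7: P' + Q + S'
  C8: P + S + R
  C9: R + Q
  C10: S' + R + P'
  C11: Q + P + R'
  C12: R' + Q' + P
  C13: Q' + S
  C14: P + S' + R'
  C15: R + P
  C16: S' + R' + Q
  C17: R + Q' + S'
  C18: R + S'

Yes, satisfiable

Branch on R: set R = 1.
Unit clause (S) forces S = 1.
Unit clause (P) forces P = 1.
Unit clause (Q) forces Q = 1.
All clauses are satisfied.
A satisfying assignment: P=1, Q=1, R=1, S=1.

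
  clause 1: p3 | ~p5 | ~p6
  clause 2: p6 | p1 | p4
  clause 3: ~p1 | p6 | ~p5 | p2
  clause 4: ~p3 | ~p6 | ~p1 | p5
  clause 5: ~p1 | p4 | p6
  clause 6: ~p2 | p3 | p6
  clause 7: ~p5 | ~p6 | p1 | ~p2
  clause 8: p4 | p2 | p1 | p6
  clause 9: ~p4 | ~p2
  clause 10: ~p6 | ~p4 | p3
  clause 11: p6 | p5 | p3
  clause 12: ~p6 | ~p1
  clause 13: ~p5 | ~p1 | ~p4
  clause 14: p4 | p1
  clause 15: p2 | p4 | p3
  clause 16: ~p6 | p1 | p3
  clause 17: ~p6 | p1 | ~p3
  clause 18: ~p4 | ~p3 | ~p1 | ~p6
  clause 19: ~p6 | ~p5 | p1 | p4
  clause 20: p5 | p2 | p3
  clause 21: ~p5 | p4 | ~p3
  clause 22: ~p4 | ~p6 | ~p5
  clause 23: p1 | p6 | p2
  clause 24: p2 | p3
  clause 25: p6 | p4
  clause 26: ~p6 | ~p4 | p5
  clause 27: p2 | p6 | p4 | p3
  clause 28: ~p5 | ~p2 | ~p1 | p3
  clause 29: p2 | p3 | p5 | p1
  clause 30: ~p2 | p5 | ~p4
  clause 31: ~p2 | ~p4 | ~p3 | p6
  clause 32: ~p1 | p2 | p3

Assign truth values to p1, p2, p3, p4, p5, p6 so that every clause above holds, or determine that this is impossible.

Try p4 = 1.
The clause (~p2) is unit, so p2 = 0.
The clause (p3) is unit, so p3 = 1.
Try p6 = 0.
The clause (p1) is unit, so p1 = 1.
The clause (~p5) is unit, so p5 = 0.
All clauses are satisfied.

p1=1; p2=0; p3=1; p4=1; p5=0; p6=0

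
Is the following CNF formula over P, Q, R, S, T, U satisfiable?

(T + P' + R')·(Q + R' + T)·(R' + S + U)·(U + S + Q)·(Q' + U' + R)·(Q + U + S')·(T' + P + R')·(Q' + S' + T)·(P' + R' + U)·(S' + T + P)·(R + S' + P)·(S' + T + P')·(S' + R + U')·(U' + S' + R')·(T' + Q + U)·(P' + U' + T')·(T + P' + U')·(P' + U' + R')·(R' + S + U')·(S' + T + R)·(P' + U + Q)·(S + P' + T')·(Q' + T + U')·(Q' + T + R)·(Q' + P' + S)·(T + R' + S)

Case T = 1:
Case P = 0:
(R') alone gives R = 0.
(S') alone gives S = 0.
Case U = 0:
(Q) alone gives Q = 1.
All clauses are satisfied.
A satisfying assignment: P ↦ 0, Q ↦ 1, R ↦ 0, S ↦ 0, T ↦ 1, U ↦ 0.

Yes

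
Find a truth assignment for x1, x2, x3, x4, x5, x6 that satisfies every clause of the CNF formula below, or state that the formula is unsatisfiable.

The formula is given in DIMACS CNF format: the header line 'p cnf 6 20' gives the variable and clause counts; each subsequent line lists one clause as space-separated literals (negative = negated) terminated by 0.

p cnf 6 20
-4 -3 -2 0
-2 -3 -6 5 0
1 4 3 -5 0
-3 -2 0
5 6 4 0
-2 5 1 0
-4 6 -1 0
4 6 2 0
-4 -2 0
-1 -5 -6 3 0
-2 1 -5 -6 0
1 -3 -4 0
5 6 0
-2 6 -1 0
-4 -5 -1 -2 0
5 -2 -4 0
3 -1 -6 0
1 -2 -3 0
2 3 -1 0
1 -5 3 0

Branch on x3: set x3 = True.
(¬x2) alone gives x2 = False.
Branch on x4: set x4 = True.
(x1) alone gives x1 = True.
(x6) alone gives x6 = True.
No clause remains; x5 is free.

x1 ↦ True,  x2 ↦ False,  x3 ↦ True,  x4 ↦ True,  x5 ↦ False,  x6 ↦ True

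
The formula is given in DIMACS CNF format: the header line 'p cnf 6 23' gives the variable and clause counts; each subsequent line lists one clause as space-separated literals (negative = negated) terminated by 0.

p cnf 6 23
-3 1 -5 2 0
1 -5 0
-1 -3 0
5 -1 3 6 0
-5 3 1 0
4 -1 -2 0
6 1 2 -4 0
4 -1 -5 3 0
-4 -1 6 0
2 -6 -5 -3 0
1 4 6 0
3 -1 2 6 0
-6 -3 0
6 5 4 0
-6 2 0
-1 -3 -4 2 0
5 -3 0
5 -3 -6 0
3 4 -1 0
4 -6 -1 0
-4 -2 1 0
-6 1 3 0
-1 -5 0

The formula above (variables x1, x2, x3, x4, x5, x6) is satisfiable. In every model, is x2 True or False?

Suppose x2 = False.
The clause (¬x6) is unit, so x6 = False.
Suppose x1 = True.
The clause (¬x3) is unit, so x3 = False.
Now (x3) is unsatisfied and unit — conflict.
That branch fails; take x1 = False instead.
The clause (¬x5) is unit, so x5 = False.
The clause (¬x4) is unit, so x4 = False.
Now (x4) is unsatisfied and unit — conflict.
Both values of x1 lead to a conflict.
So every satisfying assignment has x2 = True.

True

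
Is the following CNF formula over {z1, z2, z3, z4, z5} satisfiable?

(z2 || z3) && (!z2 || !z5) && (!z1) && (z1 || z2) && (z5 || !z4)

Yes, satisfiable

The clause (!z1) is unit, so z1 = false.
The clause (z2) is unit, so z2 = true.
The clause (!z5) is unit, so z5 = false.
The clause (!z4) is unit, so z4 = false.
All clauses hold; z3 can take either value.
A satisfying assignment: z1 ↦ false,  z2 ↦ true,  z3 ↦ false,  z4 ↦ false,  z5 ↦ false.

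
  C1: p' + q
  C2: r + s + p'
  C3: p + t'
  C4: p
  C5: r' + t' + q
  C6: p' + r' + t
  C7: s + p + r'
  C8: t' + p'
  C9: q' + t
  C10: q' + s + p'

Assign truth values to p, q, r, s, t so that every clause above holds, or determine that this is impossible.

UNSATISFIABLE

Unit clause (p) forces p = 1.
Unit clause (q) forces q = 1.
Unit clause (t') forces t = 0.
That conflicts with the unit clause (t).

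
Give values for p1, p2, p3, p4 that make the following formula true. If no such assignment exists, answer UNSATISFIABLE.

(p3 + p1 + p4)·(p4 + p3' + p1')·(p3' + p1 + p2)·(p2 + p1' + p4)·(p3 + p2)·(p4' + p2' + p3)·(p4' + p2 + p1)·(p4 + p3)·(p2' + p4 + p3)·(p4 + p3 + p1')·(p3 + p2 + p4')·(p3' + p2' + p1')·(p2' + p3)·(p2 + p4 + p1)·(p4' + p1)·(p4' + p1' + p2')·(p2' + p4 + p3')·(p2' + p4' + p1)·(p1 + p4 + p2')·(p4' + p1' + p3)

p1=1, p2=0, p3=1, p4=1

Case p3 = 1:
Case p4 = 1:
(p1) alone gives p1 = 1.
(p2') alone gives p2 = 0.
Every clause now holds.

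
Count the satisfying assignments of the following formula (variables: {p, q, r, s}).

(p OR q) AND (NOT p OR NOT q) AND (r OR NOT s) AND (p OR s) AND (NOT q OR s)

4

There are 2^4 = 16 truth assignments over (p, q, r, s).
Check each against the 5 clauses (columns in the order p, q, r, s):
  F F F F  ✗ fails (p OR q)
  F F F T  ✗ fails (p OR q)
  F F T F  ✗ fails (p OR q)
  F F T T  ✗ fails (p OR q)
  F T F F  ✗ fails (p OR s)
  F T F T  ✗ fails (r OR NOT s)
  F T T F  ✗ fails (p OR s)
  F T T T  ✓ satisfies all
  T F F F  ✓ satisfies all
  T F F T  ✗ fails (r OR NOT s)
  T F T F  ✓ satisfies all
  T F T T  ✓ satisfies all
  T T F F  ✗ fails (NOT p OR NOT q)
  T T F T  ✗ fails (NOT p OR NOT q)
  T T T F  ✗ fails (NOT p OR NOT q)
  T T T T  ✗ fails (NOT p OR NOT q)
4 of the 16 rows are models.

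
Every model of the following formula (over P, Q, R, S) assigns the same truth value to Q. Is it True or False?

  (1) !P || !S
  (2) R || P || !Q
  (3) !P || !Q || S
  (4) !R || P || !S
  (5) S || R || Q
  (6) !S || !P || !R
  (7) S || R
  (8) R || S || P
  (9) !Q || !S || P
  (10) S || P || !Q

Suppose Q = true.
Try P = false.
(R) alone gives R = true.
(!S) alone gives S = false.
That conflicts with the unit clause (S).
So P must be the other value — set P = true.
(!S) alone gives S = false.
That conflicts with the unit clause (S).
Neither P = true nor P = false works.
So every satisfying assignment has Q = False.

False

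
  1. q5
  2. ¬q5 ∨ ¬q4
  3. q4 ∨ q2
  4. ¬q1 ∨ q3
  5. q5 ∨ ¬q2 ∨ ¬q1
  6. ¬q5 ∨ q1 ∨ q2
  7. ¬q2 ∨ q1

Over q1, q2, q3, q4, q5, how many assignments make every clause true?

1

There are 2^5 = 32 truth assignments over (q1, q2, q3, q4, q5).
Split on q4. With q4 = True, the clauses containing q4 are satisfied and ¬q4 drops from the rest; 0 of the 2^4 = 16 assignments to the other variables satisfy what remains.
With q4 = False, by the same count on the reduced clause set, 1 assignment works.
(One model: q1=T, q2=T, q3=T, q4=F, q5=T.)
Total: 0 + 1 = 1.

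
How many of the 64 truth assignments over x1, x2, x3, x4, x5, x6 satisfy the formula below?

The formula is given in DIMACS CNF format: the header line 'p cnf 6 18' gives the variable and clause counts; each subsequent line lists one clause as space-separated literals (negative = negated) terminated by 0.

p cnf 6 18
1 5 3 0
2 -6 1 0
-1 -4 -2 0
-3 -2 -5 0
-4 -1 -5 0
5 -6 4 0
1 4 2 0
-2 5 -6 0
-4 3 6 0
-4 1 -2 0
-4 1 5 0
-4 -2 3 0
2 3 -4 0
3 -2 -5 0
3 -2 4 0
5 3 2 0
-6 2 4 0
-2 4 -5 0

There are 2^6 = 64 truth assignments over (x1, x2, x3, x4, x5, x6).
Split on x1. With x1 = True, the clauses containing x1 are satisfied and ¬x1 drops from the rest; 6 of the 2^5 = 32 assignments to the other variables satisfy what remains.
With x1 = False, by the same count on the reduced clause set, 2 assignments work.
(One model: x1=F, x2=F, x3=T, x4=T, x5=T, x6=F.)
Total: 6 + 2 = 8.

8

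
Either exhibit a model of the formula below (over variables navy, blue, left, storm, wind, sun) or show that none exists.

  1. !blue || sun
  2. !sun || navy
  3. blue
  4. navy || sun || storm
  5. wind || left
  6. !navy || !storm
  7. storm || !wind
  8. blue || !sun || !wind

From the singleton clause (blue), blue = true.
From the singleton clause (sun), sun = true.
From the singleton clause (navy), navy = true.
From the singleton clause (!storm), storm = false.
From the singleton clause (!wind), wind = false.
From the singleton clause (left), left = true.
All clauses are satisfied.

navy=true, blue=true, left=true, storm=false, wind=false, sun=true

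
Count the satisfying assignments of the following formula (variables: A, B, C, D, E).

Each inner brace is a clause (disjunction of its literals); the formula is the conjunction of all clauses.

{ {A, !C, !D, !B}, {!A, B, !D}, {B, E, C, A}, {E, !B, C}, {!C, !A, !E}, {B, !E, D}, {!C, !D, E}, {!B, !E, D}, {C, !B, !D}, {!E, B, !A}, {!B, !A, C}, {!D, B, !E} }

There are 2^5 = 32 truth assignments over (A, B, C, D, E).
Split on C. With C = true, the clauses containing C are satisfied and !C drops from the rest; 4 of the 2^4 = 16 assignments to the other variables satisfy what remains.
With C = false, by the same count on the reduced clause set, 1 assignment works.
(One model: A=F, B=F, C=T, D=F, E=F.)
Total: 4 + 1 = 5.

5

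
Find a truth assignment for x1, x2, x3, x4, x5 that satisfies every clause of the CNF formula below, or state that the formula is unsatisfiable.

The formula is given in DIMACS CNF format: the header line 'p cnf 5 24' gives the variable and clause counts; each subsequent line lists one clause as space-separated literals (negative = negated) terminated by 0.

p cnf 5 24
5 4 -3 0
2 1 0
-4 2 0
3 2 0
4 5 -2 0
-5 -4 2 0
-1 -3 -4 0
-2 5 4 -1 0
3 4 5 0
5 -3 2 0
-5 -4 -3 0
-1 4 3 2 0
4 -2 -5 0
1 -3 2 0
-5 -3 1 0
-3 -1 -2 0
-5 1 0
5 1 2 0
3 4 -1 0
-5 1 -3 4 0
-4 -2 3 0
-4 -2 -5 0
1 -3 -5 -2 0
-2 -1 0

Try x2 = True.
(¬x1) alone gives x1 = False.
(¬x5) alone gives x5 = False.
(x4) alone gives x4 = True.
(x3) alone gives x3 = True.
All clauses are satisfied.

x1=False,  x2=True,  x3=True,  x4=True,  x5=False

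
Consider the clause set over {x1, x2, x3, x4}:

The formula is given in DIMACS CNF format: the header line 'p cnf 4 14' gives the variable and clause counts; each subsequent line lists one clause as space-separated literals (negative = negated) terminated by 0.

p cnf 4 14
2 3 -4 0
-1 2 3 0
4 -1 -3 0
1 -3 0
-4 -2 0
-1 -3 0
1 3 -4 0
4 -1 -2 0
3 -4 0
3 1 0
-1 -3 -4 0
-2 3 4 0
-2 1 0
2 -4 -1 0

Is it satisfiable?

Try x1 = True.
The clause (¬x3) is unit, so x3 = False.
The clause (x2) is unit, so x2 = True.
The clause (¬x4) is unit, so x4 = False.
But (x4) is also a unit clause — contradiction.
Undo x1 and try x1 = False.
The clause (¬x3) is unit, so x3 = False.
But (x3) is also a unit clause — contradiction.
Neither x1 = True nor x1 = False works.
No assignment satisfies every clause.

No, unsatisfiable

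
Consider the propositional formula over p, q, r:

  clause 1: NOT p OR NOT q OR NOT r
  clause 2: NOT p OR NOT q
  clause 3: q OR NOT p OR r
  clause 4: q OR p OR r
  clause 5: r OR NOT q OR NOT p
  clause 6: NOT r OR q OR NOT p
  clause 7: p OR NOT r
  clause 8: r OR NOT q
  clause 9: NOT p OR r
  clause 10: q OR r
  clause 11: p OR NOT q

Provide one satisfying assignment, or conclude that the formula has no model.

UNSATISFIABLE

Suppose p = false.
From the singleton clause (NOT r), r = false.
From the singleton clause (q), q = true.
That conflicts with the unit clause (NOT q).
That branch fails; take p = true instead.
From the singleton clause (NOT q), q = false.
From the singleton clause (r), r = true.
That conflicts with the unit clause (NOT r).
Either choice for p ends in contradiction.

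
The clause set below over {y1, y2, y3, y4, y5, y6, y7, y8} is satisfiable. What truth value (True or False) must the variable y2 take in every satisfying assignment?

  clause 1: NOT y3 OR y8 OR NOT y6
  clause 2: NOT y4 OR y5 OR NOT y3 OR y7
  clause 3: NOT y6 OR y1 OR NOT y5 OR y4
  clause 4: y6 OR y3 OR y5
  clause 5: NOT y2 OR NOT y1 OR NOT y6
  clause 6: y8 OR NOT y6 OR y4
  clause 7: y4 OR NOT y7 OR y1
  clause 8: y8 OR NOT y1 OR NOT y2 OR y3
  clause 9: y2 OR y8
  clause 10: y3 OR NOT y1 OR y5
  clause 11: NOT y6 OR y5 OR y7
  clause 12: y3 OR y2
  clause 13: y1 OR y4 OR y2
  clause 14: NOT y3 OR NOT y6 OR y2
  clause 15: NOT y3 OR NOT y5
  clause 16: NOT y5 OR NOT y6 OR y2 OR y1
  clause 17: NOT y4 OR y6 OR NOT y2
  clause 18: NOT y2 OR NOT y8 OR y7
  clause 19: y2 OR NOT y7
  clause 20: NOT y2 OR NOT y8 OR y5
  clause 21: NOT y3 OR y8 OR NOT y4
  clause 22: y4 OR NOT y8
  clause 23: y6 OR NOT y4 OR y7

True

Suppose y2 = false.
The clause (y8) is unit, so y8 = true.
The clause (y3) is unit, so y3 = true.
The clause (NOT y6) is unit, so y6 = false.
The clause (NOT y5) is unit, so y5 = false.
The clause (NOT y7) is unit, so y7 = false.
The clause (NOT y4) is unit, so y4 = false.
But (y4) is also a unit clause — contradiction.
So every satisfying assignment has y2 = True.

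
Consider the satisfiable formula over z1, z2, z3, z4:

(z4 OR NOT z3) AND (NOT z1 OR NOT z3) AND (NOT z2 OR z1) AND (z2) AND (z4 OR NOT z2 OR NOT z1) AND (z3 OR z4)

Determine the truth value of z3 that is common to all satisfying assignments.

False

Suppose z3 = true.
Unit clause (z4) forces z4 = true.
Unit clause (NOT z1) forces z1 = false.
Unit clause (NOT z2) forces z2 = false.
Now (z2) is unsatisfied and unit — conflict.
So every satisfying assignment has z3 = False.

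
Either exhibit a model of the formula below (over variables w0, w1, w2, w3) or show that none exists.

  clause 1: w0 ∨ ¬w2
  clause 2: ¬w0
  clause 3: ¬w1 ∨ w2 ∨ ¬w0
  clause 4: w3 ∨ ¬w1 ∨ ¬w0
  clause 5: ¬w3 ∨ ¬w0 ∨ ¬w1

w0 ↦ False; w1 ↦ True; w2 ↦ False; w3 ↦ True

From the singleton clause (¬w0), w0 = False.
From the singleton clause (¬w2), w2 = False.
All clauses hold; w1, w3 can take either value.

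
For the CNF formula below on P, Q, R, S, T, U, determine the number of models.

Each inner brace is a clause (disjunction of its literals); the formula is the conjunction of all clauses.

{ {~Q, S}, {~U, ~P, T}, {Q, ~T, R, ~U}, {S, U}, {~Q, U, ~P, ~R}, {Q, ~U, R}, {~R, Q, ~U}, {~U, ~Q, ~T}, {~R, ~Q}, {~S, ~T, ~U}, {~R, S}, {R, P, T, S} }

13

There are 2^6 = 64 truth assignments over (P, Q, R, S, T, U).
Split on S. With S = 1, the clauses containing S are satisfied and ~S drops from the rest; 13 of the 2^5 = 32 assignments to the other variables satisfy what remains.
With S = 0, by the same count on the reduced clause set, 0 assignments work.
Total: 13 + 0 = 13.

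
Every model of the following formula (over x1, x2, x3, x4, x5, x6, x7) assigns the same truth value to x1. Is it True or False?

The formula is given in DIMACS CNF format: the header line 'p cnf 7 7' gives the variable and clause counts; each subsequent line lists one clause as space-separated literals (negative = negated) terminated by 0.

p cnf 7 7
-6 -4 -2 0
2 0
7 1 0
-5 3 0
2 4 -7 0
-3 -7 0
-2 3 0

Suppose x1 = False.
(x2) alone gives x2 = True.
(x7) alone gives x7 = True.
(¬x3) alone gives x3 = False.
Now (x3) is unsatisfied and unit — conflict.
So every satisfying assignment has x1 = True.

True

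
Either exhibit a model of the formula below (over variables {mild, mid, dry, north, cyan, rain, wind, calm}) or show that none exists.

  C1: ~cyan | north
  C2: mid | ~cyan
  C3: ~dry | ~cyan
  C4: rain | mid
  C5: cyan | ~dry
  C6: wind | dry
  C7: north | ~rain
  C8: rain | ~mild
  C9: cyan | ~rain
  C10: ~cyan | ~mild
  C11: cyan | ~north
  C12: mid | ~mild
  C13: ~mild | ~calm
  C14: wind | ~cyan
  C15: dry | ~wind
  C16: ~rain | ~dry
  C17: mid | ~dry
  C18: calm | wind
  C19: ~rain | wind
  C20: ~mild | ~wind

Case cyan = 0:
Unit clause (~dry) forces dry = 0.
Unit clause (wind) forces wind = 1.
But (~wind) is also a unit clause — contradiction.
So cyan must be the other value — set cyan = 1.
Unit clause (north) forces north = 1.
Unit clause (mid) forces mid = 1.
Unit clause (~dry) forces dry = 0.
Unit clause (wind) forces wind = 1.
But (~wind) is also a unit clause — contradiction.
Either choice for cyan ends in contradiction.

UNSATISFIABLE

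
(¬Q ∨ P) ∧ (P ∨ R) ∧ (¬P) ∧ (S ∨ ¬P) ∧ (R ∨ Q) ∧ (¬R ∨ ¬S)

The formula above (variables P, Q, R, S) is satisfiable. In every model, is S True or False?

Suppose S = True.
The clause (¬P) is unit, so P = False.
The clause (¬Q) is unit, so Q = False.
The clause (R) is unit, so R = True.
But (¬R) is also a unit clause — contradiction.
So every satisfying assignment has S = False.

False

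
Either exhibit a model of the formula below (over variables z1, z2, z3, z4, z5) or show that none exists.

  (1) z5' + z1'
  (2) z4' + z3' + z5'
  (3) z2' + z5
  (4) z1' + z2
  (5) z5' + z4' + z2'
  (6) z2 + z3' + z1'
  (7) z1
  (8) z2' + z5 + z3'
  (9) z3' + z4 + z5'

(z1) alone gives z1 = 1.
(z5') alone gives z5 = 0.
(z2') alone gives z2 = 0.
But (z2) is also a unit clause — contradiction.

UNSATISFIABLE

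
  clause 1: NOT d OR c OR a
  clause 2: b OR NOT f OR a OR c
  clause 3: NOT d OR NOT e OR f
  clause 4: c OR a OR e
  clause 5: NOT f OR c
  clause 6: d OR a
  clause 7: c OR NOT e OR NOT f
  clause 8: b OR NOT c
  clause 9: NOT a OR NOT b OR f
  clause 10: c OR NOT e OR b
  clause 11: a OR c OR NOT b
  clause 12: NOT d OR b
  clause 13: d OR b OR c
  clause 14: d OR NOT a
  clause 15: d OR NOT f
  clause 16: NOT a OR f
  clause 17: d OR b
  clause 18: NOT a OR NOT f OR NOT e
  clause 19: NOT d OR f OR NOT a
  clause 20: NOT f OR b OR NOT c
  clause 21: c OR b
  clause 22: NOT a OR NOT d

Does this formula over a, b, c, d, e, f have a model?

Try f = true.
The clause (c) is unit, so c = true.
The clause (b) is unit, so b = true.
The clause (d) is unit, so d = true.
The clause (NOT a) is unit, so a = false.
Every clause is now satisfied; e is unconstrained.
A satisfying assignment: a=false; b=true; c=true; d=true; e=true; f=true.

Satisfiable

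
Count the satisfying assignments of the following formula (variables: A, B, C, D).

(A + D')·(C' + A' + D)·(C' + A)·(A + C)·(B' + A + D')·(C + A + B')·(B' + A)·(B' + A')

There are 2^4 = 16 truth assignments over (A, B, C, D).
Check each against the 8 clauses (columns in the order A, B, C, D):
  F F F F  ✗ fails (A + C)
  F F F T  ✗ fails (A + D')
  F F T F  ✗ fails (C' + A)
  F F T T  ✗ fails (A + D')
  F T F F  ✗ fails (A + C)
  F T F T  ✗ fails (A + D')
  F T T F  ✗ fails (C' + A)
  F T T T  ✗ fails (A + D')
  T F F F  ✓ satisfies all
  T F F T  ✓ satisfies all
  T F T F  ✗ fails (C' + A' + D)
  T F T T  ✓ satisfies all
  T T F F  ✗ fails (B' + A')
  T T F T  ✗ fails (B' + A')
  T T T F  ✗ fails (C' + A' + D)
  T T T T  ✗ fails (B' + A')
3 of the 16 rows are models.

3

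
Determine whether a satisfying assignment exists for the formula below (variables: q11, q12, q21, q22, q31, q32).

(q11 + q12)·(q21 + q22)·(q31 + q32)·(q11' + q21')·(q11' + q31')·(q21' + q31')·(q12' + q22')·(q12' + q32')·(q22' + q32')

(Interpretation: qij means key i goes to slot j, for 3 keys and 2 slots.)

Suppose q11 = 1.
(q21') alone gives q21 = 0.
(q22) alone gives q22 = 1.
(q31') alone gives q31 = 0.
(q32) alone gives q32 = 1.
That conflicts with the unit clause (q32').
Backtrack on q11: now try q11 = 0.
(q12) alone gives q12 = 1.
(q22') alone gives q22 = 0.
(q21) alone gives q21 = 1.
(q31') alone gives q31 = 0.
(q32) alone gives q32 = 1.
That conflicts with the unit clause (q32').
Either choice for q11 ends in contradiction.
No assignment satisfies every clause.

No, unsatisfiable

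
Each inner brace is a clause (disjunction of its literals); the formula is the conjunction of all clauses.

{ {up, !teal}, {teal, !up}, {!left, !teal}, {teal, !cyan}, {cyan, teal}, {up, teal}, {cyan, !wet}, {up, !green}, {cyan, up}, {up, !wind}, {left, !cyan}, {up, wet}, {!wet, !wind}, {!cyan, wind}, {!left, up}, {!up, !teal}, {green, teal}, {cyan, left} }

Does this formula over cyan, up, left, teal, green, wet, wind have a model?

Suppose up = true.
(teal) alone gives teal = true.
That conflicts with the unit clause (!teal).
Backtrack on up: now try up = false.
(!teal) alone gives teal = false.
That conflicts with the unit clause (teal).
Neither up = true nor up = false works.
No assignment satisfies every clause.

No, unsatisfiable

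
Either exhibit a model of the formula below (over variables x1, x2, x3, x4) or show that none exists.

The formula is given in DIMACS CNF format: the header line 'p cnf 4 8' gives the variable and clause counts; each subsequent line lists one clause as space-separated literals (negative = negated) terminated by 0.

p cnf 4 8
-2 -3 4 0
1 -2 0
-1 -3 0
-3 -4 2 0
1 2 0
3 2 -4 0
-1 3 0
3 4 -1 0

UNSATISFIABLE

Suppose x1 = True.
Unit clause (¬x3) forces x3 = False.
But (x3) is also a unit clause — contradiction.
That branch fails; take x1 = False instead.
Unit clause (¬x2) forces x2 = False.
But (x2) is also a unit clause — contradiction.
Neither x1 = True nor x1 = False works.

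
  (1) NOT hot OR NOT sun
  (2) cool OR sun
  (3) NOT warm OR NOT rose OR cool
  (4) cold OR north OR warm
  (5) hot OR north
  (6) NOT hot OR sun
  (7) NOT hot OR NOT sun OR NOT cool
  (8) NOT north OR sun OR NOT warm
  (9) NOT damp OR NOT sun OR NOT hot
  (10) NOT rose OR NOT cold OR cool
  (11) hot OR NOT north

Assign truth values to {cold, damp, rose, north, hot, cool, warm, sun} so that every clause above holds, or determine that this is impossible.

Case hot = false:
The clause (north) is unit, so north = true.
That conflicts with the unit clause (NOT north).
Backtrack on hot: now try hot = true.
The clause (NOT sun) is unit, so sun = false.
That conflicts with the unit clause (sun).
Both values of hot lead to a conflict.

UNSATISFIABLE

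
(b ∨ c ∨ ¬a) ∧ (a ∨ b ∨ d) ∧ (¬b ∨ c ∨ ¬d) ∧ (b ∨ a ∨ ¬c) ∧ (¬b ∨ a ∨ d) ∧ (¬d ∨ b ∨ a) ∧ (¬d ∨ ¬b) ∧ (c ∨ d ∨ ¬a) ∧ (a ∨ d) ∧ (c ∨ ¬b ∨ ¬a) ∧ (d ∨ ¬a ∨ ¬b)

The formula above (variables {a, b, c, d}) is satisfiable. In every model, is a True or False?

Suppose a = False.
Unit clause (d) forces d = True.
Unit clause (b) forces b = True.
That conflicts with the unit clause (¬b).
So every satisfying assignment has a = True.

True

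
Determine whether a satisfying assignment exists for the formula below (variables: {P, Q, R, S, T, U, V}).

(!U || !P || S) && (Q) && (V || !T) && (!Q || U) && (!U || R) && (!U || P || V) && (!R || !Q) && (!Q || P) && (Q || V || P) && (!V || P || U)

No, unsatisfiable

Unit clause (Q) forces Q = true.
Unit clause (U) forces U = true.
Unit clause (R) forces R = true.
That conflicts with the unit clause (!R).
No assignment satisfies every clause.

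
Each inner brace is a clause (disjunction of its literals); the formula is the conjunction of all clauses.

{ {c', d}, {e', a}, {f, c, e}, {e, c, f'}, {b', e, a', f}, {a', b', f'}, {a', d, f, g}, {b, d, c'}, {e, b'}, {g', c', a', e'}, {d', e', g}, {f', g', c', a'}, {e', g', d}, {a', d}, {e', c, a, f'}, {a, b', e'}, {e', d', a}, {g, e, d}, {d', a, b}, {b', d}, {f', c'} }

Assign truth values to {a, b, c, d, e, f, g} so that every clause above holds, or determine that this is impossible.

a=1; b=0; c=0; d=1; e=1; f=0; g=1

Try c = 0.
Try e = 1.
From the singleton clause (a), a = 1.
From the singleton clause (d), d = 1.
From the singleton clause (g), g = 1.
Try b = 0.
No clause remains; f is free.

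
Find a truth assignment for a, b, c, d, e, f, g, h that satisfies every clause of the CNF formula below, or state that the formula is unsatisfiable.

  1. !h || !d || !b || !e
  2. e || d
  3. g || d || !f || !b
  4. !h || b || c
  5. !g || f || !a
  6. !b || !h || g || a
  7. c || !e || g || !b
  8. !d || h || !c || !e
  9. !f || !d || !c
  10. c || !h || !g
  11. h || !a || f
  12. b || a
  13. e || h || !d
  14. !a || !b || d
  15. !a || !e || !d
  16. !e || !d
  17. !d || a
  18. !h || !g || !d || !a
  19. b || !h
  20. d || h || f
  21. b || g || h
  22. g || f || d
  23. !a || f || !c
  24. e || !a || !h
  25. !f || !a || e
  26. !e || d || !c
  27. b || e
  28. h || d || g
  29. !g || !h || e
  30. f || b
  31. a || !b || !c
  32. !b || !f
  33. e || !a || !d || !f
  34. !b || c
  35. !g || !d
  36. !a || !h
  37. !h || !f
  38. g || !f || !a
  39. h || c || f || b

Branch on e: set e = true.
(!d) alone gives d = false.
(!c) alone gives c = false.
(!b) alone gives b = false.
(!h) alone gives h = false.
(a) alone gives a = true.
(f) alone gives f = true.
(g) alone gives g = true.
This assignment satisfies each clause.

a=true, b=false, c=false, d=false, e=true, f=true, g=true, h=false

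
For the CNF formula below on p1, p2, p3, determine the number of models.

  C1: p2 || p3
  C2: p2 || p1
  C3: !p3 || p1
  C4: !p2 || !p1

There are 2^3 = 8 truth assignments over (p1, p2, p3).
Check each against the 4 clauses (columns in the order p1, p2, p3):
  F F F  ✗ fails (p2 || p3)
  F F T  ✗ fails (p2 || p1)
  F T F  ✓ satisfies all
  F T T  ✗ fails (!p3 || p1)
  T F F  ✗ fails (p2 || p3)
  T F T  ✓ satisfies all
  T T F  ✗ fails (!p2 || !p1)
  T T T  ✗ fails (!p2 || !p1)
2 of the 8 rows are models.

2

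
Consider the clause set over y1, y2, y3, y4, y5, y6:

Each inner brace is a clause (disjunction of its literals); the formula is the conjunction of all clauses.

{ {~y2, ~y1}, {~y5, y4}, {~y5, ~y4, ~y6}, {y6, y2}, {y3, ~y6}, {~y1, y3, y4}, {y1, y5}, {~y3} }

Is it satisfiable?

Yes, satisfiable

Unit clause (~y3) forces y3 = 0.
Unit clause (~y6) forces y6 = 0.
Unit clause (y2) forces y2 = 1.
Unit clause (~y1) forces y1 = 0.
Unit clause (y5) forces y5 = 1.
Unit clause (y4) forces y4 = 1.
All clauses are satisfied.
A satisfying assignment: y1 ↦ 0; y2 ↦ 1; y3 ↦ 0; y4 ↦ 1; y5 ↦ 1; y6 ↦ 0.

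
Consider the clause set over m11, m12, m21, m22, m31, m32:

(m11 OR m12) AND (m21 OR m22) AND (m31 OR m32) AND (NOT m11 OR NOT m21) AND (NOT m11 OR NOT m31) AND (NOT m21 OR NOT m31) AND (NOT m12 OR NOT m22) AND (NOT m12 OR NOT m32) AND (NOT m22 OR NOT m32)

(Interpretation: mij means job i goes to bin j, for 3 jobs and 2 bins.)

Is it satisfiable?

Try m11 = true.
Unit clause (NOT m21) forces m21 = false.
Unit clause (m22) forces m22 = true.
Unit clause (NOT m31) forces m31 = false.
Unit clause (m32) forces m32 = true.
But (NOT m32) is also a unit clause — contradiction.
Backtrack on m11: now try m11 = false.
Unit clause (m12) forces m12 = true.
Unit clause (NOT m22) forces m22 = false.
Unit clause (m21) forces m21 = true.
Unit clause (NOT m31) forces m31 = false.
Unit clause (m32) forces m32 = true.
But (NOT m32) is also a unit clause — contradiction.
Both values of m11 lead to a conflict.
No assignment satisfies every clause.

No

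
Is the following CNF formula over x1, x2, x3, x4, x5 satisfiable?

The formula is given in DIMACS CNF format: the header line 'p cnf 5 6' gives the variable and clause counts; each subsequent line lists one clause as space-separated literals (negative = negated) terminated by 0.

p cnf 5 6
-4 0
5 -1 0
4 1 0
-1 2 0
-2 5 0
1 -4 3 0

Unit clause (¬x4) forces x4 = False.
Unit clause (x1) forces x1 = True.
Unit clause (x5) forces x5 = True.
Unit clause (x2) forces x2 = True.
All clauses hold; x3 can take either value.
A satisfying assignment: x1 ↦ True, x2 ↦ True, x3 ↦ False, x4 ↦ False, x5 ↦ True.

Satisfiable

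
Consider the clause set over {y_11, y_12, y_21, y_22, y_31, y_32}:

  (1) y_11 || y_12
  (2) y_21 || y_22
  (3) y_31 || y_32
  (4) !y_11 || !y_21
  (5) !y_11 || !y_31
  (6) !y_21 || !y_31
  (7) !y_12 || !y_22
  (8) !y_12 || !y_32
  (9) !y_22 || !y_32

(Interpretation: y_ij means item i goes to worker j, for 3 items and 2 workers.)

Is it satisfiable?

Unsatisfiable

Case y_11 = true:
(!y_21) alone gives y_21 = false.
(y_22) alone gives y_22 = true.
(!y_31) alone gives y_31 = false.
(y_32) alone gives y_32 = true.
But (!y_32) is also a unit clause — contradiction.
That branch fails; take y_11 = false instead.
(y_12) alone gives y_12 = true.
(!y_22) alone gives y_22 = false.
(y_21) alone gives y_21 = true.
(!y_31) alone gives y_31 = false.
(y_32) alone gives y_32 = true.
But (!y_32) is also a unit clause — contradiction.
Neither y_11 = true nor y_11 = false works.
No assignment satisfies every clause.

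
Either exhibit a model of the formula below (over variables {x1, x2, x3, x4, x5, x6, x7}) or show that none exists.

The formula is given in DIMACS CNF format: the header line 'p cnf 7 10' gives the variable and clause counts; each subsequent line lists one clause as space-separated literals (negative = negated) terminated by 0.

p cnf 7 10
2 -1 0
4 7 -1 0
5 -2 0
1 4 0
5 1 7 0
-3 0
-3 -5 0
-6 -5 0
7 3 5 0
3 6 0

Unit clause (¬x3) forces x3 = False.
Unit clause (x6) forces x6 = True.
Unit clause (¬x5) forces x5 = False.
Unit clause (¬x2) forces x2 = False.
Unit clause (¬x1) forces x1 = False.
Unit clause (x4) forces x4 = True.
Unit clause (x7) forces x7 = True.
All clauses are satisfied.

x1: False,  x2: False,  x3: False,  x4: True,  x5: False,  x6: True,  x7: True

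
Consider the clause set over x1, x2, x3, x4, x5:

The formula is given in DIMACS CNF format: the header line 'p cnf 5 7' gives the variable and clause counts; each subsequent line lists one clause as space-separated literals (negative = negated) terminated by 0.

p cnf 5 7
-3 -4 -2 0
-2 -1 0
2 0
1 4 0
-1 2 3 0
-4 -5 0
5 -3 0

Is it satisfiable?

The clause (x2) is unit, so x2 = True.
The clause (¬x1) is unit, so x1 = False.
The clause (x4) is unit, so x4 = True.
The clause (¬x3) is unit, so x3 = False.
The clause (¬x5) is unit, so x5 = False.
All clauses are satisfied.
A satisfying assignment: x1=False,  x2=True,  x3=False,  x4=True,  x5=False.

Yes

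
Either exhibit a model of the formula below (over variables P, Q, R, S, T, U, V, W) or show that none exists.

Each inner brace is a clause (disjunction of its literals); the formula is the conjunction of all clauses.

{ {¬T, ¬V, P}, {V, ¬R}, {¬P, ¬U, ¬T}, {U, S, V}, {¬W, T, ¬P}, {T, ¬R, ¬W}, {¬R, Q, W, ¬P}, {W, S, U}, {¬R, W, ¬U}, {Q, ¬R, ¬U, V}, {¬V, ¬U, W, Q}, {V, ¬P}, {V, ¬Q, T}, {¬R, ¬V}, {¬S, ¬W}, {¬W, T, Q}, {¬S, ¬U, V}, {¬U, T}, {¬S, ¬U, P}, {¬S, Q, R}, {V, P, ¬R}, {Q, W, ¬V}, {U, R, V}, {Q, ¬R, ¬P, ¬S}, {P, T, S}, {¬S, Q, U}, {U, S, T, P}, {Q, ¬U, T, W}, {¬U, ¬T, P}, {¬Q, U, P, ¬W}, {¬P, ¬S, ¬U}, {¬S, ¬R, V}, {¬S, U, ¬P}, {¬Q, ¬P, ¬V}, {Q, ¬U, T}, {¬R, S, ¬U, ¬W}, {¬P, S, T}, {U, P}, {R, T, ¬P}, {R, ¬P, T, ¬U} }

Try V = True.
From the singleton clause (¬R), R = False.
Try T = True.
From the singleton clause (P), P = True.
From the singleton clause (¬U), U = False.
From the singleton clause (¬S), S = False.
From the singleton clause (W), W = True.
From the singleton clause (¬Q), Q = False.
Every clause now holds.

P ↦ True,  Q ↦ False,  R ↦ False,  S ↦ False,  T ↦ True,  U ↦ False,  V ↦ True,  W ↦ True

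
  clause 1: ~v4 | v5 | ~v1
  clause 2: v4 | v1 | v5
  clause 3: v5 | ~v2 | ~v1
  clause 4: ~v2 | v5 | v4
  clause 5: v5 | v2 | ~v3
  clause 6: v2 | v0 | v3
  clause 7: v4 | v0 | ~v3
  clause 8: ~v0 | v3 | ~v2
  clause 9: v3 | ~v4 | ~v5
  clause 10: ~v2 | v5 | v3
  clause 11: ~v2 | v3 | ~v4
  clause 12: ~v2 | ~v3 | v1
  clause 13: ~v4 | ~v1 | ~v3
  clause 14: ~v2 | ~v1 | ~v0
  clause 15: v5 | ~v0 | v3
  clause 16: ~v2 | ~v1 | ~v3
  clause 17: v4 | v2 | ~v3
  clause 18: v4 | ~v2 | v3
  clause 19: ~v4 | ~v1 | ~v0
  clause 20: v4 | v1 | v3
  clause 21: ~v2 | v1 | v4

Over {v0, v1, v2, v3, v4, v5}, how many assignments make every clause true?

There are 2^6 = 64 truth assignments over (v0, v1, v2, v3, v4, v5).
Split on v2. With v2 = 1, the clauses containing v2 are satisfied and ~v2 drops from the rest; 0 of the 2^5 = 32 assignments to the other variables satisfy what remains.
With v2 = 0, by the same count on the reduced clause set, 3 assignments work.
(One model: v0=F, v1=F, v2=F, v3=T, v4=T, v5=T.)
Total: 0 + 3 = 3.

3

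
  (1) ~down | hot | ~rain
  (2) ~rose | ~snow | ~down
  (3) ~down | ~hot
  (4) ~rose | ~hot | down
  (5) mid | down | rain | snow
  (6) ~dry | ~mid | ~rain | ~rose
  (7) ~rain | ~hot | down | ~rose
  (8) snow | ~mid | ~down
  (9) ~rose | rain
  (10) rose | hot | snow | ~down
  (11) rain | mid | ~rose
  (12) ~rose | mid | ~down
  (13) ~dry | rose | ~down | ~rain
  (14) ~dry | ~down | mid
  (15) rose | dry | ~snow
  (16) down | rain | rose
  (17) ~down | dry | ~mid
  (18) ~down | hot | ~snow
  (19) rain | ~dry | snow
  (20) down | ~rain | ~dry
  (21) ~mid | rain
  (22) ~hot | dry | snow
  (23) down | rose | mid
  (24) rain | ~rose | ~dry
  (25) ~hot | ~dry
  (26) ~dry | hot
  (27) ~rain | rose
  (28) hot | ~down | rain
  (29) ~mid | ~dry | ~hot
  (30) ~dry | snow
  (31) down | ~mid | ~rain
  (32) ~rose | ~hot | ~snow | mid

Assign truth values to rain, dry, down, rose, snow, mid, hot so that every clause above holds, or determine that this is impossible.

rain=1, dry=0, down=0, rose=1, snow=0, mid=0, hot=0

Case down = 0:
Case rose = 1:
From the singleton clause (~hot), hot = 0.
From the singleton clause (rain), rain = 1.
From the singleton clause (~dry), dry = 0.
From the singleton clause (~mid), mid = 0.
All clauses hold; snow can take either value.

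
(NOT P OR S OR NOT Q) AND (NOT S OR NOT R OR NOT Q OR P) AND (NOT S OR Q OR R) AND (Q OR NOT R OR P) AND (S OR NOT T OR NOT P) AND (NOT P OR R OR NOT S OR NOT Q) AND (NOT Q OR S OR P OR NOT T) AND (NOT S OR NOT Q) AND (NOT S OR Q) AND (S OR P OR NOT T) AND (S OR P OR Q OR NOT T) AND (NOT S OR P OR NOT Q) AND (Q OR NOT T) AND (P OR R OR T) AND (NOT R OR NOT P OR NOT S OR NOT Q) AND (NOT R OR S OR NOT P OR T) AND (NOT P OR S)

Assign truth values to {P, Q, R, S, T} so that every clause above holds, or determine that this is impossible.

Case S = false:
From the singleton clause (NOT P), P = false.
From the singleton clause (NOT T), T = false.
From the singleton clause (R), R = true.
From the singleton clause (Q), Q = true.
All clauses are satisfied.

P: false; Q: true; R: true; S: false; T: false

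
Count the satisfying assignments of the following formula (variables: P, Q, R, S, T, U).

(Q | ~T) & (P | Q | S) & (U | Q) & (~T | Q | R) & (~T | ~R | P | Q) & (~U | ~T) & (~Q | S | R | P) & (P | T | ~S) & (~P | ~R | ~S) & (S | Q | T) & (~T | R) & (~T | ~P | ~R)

There are 2^6 = 64 truth assignments over (P, Q, R, S, T, U).
Split on P. With P = 1, the clauses containing P are satisfied and ~P drops from the rest; 7 of the 2^5 = 32 assignments to the other variables satisfy what remains.
With P = 0, by the same count on the reduced clause set, 4 assignments work.
(One model: P=F, Q=T, R=T, S=F, T=F, U=F.)
Total: 7 + 4 = 11.

11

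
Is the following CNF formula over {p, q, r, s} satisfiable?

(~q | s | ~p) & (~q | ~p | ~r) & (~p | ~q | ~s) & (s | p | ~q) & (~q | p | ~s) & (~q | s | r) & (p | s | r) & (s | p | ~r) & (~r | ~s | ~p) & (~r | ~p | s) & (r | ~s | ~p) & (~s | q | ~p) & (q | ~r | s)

Suppose q = 0.
Suppose s = 1.
The clause (~p) is unit, so p = 0.
All clauses hold; r can take either value.
A satisfying assignment: p: 0, q: 0, r: 0, s: 1.

Yes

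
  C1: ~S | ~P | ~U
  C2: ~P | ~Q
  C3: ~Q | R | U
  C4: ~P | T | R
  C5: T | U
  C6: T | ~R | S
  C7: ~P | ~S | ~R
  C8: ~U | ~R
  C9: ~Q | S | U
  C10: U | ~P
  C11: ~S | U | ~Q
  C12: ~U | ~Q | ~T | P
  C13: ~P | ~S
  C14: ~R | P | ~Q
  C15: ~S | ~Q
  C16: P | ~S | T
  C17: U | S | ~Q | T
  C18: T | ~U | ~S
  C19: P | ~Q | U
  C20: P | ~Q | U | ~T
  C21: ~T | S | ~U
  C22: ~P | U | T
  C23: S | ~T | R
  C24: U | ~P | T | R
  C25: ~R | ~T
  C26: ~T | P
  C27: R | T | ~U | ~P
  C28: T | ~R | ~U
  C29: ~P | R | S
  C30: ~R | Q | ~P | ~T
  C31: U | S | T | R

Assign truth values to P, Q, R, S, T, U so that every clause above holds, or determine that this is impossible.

Suppose P = 0.
(~T) alone gives T = 0.
(U) alone gives U = 1.
(~R) alone gives R = 0.
(~S) alone gives S = 0.
Every clause is now satisfied; Q is unconstrained.

P=0, Q=0, R=0, S=0, T=0, U=1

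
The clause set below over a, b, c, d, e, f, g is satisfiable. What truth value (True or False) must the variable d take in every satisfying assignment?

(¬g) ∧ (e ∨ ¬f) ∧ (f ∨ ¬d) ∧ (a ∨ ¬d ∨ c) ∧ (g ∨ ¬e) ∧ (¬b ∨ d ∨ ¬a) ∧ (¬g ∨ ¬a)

Suppose d = True.
From the singleton clause (¬g), g = False.
From the singleton clause (f), f = True.
From the singleton clause (e), e = True.
But (¬e) is also a unit clause — contradiction.
So every satisfying assignment has d = False.

False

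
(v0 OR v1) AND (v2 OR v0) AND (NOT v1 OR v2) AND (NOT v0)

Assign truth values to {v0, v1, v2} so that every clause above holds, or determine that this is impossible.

Unit clause (NOT v0) forces v0 = false.
Unit clause (v1) forces v1 = true.
Unit clause (v2) forces v2 = true.
All clauses are satisfied.

v0 ↦ false, v1 ↦ true, v2 ↦ true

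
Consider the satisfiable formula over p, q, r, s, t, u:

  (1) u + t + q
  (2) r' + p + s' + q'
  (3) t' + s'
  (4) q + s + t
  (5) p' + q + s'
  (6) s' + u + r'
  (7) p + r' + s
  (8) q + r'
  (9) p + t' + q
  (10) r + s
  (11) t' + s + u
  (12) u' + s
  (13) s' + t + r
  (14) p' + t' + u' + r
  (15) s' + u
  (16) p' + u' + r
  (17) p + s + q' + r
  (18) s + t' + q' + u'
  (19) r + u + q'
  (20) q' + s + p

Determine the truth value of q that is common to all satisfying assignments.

True

Suppose q = 0.
(r') alone gives r = 0.
(s) alone gives s = 1.
(t') alone gives t = 0.
Now (t) is unsatisfied and unit — conflict.
So every satisfying assignment has q = True.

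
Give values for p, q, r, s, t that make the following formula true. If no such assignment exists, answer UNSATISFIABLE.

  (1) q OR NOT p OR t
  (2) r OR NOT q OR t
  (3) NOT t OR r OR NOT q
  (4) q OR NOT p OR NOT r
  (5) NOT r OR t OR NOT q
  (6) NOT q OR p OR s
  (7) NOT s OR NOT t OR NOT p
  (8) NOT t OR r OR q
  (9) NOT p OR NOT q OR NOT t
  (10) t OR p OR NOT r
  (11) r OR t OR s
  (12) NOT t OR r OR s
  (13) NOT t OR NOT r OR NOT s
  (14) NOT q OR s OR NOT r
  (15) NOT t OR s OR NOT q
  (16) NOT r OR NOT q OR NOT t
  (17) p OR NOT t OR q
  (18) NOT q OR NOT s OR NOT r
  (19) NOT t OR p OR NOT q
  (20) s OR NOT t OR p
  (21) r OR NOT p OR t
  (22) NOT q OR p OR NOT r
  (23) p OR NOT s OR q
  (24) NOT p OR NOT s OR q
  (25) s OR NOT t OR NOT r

Suppose q = true.
Suppose r = true.
(t) alone gives t = true.
That conflicts with the unit clause (NOT t).
Backtrack on r: now try r = false.
(t) alone gives t = true.
That conflicts with the unit clause (NOT t).
Either choice for r ends in contradiction.
Backtrack on q: now try q = false.
Suppose p = false.
(NOT t) alone gives t = false.
(NOT r) alone gives r = false.
(s) alone gives s = true.
That conflicts with the unit clause (NOT s).
Backtrack on p: now try p = true.
(t) alone gives t = true.
(NOT r) alone gives r = false.
That conflicts with the unit clause (r).
Either choice for p ends in contradiction.
Either choice for q ends in contradiction.

UNSATISFIABLE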